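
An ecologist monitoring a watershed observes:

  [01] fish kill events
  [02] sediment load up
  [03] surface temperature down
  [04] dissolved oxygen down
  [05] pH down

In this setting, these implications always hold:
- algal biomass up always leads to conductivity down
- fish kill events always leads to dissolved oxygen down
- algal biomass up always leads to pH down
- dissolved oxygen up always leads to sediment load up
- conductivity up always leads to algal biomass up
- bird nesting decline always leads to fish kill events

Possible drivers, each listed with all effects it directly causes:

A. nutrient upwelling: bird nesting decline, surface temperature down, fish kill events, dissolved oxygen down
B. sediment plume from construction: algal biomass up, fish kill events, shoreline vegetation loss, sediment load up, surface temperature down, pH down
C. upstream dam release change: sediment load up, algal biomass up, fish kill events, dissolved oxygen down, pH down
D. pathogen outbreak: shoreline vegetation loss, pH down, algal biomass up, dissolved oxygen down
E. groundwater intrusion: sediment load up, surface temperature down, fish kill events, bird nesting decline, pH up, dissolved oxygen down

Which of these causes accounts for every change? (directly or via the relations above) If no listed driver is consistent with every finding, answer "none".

Checking each candidate against the observations:
(A) nutrient upwelling — fish kill events yes; sediment load up NO; surface temperature down yes; dissolved oxygen down yes; pH down NO
(B) sediment plume from construction — fish kill events yes; sediment load up yes; surface temperature down yes; dissolved oxygen down yes (by fish kill events → dissolved oxygen down); pH down yes
(C) upstream dam release change — does not account for surface temperature down
(D) pathogen outbreak — fish kill events NO; sediment load up NO; surface temperature down NO; dissolved oxygen down yes; pH down yes
(E) groundwater intrusion — fish kill events yes; sediment load up yes; surface temperature down yes; dissolved oxygen down yes; pH down NO
(B) is the only candidate with no mismatches.

B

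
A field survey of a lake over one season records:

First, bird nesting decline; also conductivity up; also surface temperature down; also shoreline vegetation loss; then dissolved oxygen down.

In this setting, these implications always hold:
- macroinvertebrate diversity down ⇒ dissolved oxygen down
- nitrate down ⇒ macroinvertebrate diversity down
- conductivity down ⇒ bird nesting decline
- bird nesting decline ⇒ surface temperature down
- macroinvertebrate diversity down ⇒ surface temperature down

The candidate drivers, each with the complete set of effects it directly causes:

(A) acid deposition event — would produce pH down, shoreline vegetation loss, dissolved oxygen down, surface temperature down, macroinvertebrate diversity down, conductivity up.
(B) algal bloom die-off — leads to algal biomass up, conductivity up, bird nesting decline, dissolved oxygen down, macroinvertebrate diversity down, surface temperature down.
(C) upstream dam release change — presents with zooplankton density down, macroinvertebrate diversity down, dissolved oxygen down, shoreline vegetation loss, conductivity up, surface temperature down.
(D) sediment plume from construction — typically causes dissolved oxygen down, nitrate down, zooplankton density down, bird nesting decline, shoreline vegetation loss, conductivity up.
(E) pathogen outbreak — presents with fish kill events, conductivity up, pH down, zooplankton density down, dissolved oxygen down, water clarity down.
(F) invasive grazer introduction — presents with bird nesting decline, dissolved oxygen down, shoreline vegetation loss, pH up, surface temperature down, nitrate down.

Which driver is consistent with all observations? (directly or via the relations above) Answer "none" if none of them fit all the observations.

Checking each candidate against the observations:
(A) acid deposition event — does not account for bird nesting decline
(B) algal bloom die-off — does not account for shoreline vegetation loss
(C) upstream dam release change — bird nesting decline -; conductivity up +; surface temperature down +; shoreline vegetation loss +; dissolved oxygen down +
(D) sediment plume from construction — accounts for every observation (surface temperature down through bird nesting decline → surface temperature down)
(E) pathogen outbreak — bird nesting decline -; conductivity up +; surface temperature down -; shoreline vegetation loss -; dissolved oxygen down +
(F) invasive grazer introduction — bird nesting decline +; conductivity up -; surface temperature down +; shoreline vegetation loss +; dissolved oxygen down +
Only (D) is consistent with every observation.

D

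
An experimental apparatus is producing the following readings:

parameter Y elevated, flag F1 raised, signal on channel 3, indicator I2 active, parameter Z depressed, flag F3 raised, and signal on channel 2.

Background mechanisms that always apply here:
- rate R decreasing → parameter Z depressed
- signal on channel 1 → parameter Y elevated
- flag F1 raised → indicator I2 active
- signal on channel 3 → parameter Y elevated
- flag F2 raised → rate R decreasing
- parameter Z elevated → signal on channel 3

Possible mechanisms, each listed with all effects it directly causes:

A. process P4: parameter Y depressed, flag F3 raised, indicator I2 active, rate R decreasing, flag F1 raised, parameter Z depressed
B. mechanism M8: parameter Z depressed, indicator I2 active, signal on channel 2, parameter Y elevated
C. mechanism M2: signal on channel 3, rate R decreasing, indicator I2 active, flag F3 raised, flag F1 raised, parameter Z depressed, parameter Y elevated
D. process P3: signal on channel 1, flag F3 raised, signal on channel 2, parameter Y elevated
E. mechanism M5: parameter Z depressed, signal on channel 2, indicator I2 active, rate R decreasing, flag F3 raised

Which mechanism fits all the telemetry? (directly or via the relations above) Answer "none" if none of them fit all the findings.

none

Checking each candidate against the observations:
(A) process P4 — parameter Y elevated ✗; flag F1 raised ✓; signal on channel 3 ✗; indicator I2 active ✓; parameter Z depressed ✓; flag F3 raised ✓; signal on channel 2 ✗
(B) mechanism M8 — does not account for flag F1 raised, signal on channel 3, flag F3 raised
(C) mechanism M2 — parameter Y elevated ✓; flag F1 raised ✓; signal on channel 3 ✓; indicator I2 active ✓; parameter Z depressed ✓; flag F3 raised ✓; signal on channel 2 ✗
(D) process P3 — does not account for flag F1 raised, signal on channel 3, indicator I2 active, parameter Z depressed
(E) mechanism M5 — parameter Y elevated ✗; flag F1 raised ✗; signal on channel 3 ✗; indicator I2 active ✓; parameter Z depressed ✓; flag F3 raised ✓; signal on channel 2 ✓
No candidate is consistent with all observations.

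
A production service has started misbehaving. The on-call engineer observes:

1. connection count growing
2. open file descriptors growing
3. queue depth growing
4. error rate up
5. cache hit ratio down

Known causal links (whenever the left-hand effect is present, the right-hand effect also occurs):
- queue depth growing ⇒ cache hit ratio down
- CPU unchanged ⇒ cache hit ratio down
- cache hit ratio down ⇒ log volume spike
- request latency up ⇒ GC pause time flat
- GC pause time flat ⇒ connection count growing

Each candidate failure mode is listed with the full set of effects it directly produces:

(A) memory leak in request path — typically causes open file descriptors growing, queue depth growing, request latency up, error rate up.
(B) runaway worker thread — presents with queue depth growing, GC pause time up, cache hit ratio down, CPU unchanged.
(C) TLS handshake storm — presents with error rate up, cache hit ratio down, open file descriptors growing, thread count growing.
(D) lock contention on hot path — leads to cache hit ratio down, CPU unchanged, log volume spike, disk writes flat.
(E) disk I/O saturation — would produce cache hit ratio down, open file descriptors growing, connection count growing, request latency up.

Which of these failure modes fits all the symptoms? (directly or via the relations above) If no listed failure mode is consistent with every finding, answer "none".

A

Testing each hypothesis:
(A) memory leak in request path — accounts for every observation (connection count growing by request latency up → GC pause time flat → connection count growing)
(B) runaway worker thread — connection count growing NO; open file descriptors growing NO; queue depth growing yes; error rate up NO; cache hit ratio down yes
(C) TLS handshake storm — does not account for connection count growing, queue depth growing
(D) lock contention on hot path — does not account for connection count growing, open file descriptors growing, queue depth growing, error rate up
(E) disk I/O saturation — does not account for queue depth growing, error rate up
(A) alone accounts for all the evidence.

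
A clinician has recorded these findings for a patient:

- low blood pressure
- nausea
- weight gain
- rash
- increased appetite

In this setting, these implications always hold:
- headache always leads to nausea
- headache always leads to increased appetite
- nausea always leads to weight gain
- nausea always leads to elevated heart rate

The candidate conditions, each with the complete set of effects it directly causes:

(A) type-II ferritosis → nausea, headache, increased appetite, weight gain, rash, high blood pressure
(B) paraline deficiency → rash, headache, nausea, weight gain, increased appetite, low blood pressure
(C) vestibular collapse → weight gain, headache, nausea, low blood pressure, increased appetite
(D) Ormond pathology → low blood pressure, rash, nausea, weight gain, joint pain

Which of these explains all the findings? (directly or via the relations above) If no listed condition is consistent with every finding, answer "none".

Testing each hypothesis:
(A) type-II ferritosis — fails on low blood pressure (predicts high blood pressure, not low blood pressure)
(B) paraline deficiency — low blood pressure match; nausea match; weight gain match; rash match; increased appetite match
(C) vestibular collapse — low blood pressure match; nausea match; weight gain match; rash miss; increased appetite match
(D) Ormond pathology — low blood pressure match; nausea match; weight gain match; rash match; increased appetite miss
(B) alone accounts for all the evidence.

B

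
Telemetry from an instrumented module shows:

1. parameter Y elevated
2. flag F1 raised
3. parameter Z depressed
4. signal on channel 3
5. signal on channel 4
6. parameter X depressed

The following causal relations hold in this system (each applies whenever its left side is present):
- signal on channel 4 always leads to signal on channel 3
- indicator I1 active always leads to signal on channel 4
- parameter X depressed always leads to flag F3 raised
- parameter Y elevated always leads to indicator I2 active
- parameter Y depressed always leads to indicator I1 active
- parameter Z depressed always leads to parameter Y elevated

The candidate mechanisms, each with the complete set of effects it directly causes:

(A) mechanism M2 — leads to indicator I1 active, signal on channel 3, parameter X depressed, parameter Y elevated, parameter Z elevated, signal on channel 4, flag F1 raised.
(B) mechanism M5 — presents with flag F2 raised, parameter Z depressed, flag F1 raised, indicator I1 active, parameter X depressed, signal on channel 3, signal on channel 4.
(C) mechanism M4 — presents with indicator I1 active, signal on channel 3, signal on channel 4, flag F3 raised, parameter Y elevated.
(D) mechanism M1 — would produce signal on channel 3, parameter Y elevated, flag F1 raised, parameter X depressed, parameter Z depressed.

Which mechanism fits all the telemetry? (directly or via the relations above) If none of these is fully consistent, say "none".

B

Testing each hypothesis:
(A) mechanism M2 — fails on parameter Z depressed (predicts parameter Z elevated, not parameter Z depressed)
(B) mechanism M5 — accounts for every observation (parameter Y elevated through parameter Z depressed → parameter Y elevated)
(C) mechanism M4 — does not account for flag F1 raised, parameter Z depressed, parameter X depressed
(D) mechanism M1 — does not account for signal on channel 4
Only (B) is consistent with every observation.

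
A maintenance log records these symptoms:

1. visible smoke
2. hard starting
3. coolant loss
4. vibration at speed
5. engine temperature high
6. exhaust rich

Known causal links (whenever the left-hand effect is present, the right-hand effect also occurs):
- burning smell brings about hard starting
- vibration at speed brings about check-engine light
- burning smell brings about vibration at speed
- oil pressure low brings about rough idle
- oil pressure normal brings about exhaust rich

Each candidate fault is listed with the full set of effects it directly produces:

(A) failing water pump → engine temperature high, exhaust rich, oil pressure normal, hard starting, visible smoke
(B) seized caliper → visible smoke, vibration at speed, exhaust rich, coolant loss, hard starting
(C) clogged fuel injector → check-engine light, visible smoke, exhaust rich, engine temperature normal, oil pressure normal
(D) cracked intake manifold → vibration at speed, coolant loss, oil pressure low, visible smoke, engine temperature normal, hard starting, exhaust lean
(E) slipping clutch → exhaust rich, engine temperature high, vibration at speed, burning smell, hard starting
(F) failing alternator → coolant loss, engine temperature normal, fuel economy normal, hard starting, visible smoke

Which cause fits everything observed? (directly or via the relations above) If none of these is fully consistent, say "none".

Testing each hypothesis:
(A) failing water pump — visible smoke yes; hard starting yes; coolant loss NO; vibration at speed NO; engine temperature high yes; exhaust rich yes
(B) seized caliper — does not account for engine temperature high
(C) clogged fuel injector — visible smoke yes; hard starting NO; coolant loss NO; vibration at speed NO; engine temperature high NO; exhaust rich yes
(D) cracked intake manifold — visible smoke yes; hard starting yes; coolant loss yes; vibration at speed yes; engine temperature high NO; exhaust rich NO
(E) slipping clutch — does not account for visible smoke, coolant loss
(F) failing alternator — fails on vibration at speed, engine temperature high, exhaust rich (predicts engine temperature normal, not engine temperature high)
Every candidate fails on at least one observation.

none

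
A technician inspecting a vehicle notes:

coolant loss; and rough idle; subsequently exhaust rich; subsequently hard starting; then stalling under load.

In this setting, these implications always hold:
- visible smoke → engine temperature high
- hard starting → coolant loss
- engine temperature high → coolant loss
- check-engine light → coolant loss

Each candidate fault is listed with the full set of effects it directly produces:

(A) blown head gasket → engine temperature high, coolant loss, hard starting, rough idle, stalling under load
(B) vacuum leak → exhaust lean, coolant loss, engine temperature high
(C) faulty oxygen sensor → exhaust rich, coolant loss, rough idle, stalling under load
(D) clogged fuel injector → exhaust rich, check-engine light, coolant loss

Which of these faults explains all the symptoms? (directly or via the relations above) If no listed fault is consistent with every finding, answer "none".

none

Per-candidate check:
(A) blown head gasket — coolant loss match; rough idle match; exhaust rich miss; hard starting match; stalling under load match
(B) vacuum leak — coolant loss match; rough idle miss; exhaust rich miss; hard starting miss; stalling under load miss
(C) faulty oxygen sensor — does not account for hard starting
(D) clogged fuel injector — coolant loss match; rough idle miss; exhaust rich match; hard starting miss; stalling under load miss
None of the listed candidates fits everything.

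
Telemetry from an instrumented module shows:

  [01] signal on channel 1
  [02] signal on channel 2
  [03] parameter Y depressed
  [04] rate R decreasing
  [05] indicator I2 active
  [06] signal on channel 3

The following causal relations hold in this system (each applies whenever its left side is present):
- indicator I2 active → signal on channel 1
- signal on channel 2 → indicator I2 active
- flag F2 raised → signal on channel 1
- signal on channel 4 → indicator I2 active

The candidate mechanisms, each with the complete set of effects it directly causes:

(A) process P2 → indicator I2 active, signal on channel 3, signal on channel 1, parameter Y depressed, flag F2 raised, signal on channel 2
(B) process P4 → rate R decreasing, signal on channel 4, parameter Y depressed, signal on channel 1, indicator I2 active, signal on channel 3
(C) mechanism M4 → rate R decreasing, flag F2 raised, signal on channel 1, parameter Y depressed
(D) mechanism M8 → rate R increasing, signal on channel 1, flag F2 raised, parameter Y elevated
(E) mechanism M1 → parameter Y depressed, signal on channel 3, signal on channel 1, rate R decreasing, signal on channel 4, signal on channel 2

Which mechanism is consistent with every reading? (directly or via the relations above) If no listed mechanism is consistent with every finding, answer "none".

For each candidate, compare predicted effects to what was observed:
(A) process P2 — does not account for rate R decreasing
(B) process P4 — does not account for signal on channel 2
(C) mechanism M4 — does not account for signal on channel 2, indicator I2 active, signal on channel 3
(D) mechanism M8 — fails on signal on channel 2, parameter Y depressed, rate R decreasing, indicator I2 active, signal on channel 3 (predicts parameter Y elevated, not parameter Y depressed; predicts rate R increasing, not rate R decreasing)
(E) mechanism M1 — signal on channel 1 match; signal on channel 2 match; parameter Y depressed match; rate R decreasing match; indicator I2 active match (by signal on channel 2 → indicator I2 active); signal on channel 3 match
(E) alone accounts for all the evidence.

E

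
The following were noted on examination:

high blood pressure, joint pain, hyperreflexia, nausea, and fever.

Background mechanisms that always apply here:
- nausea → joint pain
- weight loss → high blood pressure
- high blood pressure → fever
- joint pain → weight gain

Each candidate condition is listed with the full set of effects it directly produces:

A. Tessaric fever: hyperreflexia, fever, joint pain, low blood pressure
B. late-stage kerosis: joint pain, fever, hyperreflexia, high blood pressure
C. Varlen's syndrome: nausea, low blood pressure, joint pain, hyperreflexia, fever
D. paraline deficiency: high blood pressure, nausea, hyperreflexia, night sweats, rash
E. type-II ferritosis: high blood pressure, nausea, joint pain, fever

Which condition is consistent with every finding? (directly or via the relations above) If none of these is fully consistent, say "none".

D

Checking each candidate against the observations:
(A) Tessaric fever — fails on high blood pressure, nausea (predicts low blood pressure, not high blood pressure)
(B) late-stage kerosis — high blood pressure yes; joint pain yes; hyperreflexia yes; nausea NO; fever yes
(C) Varlen's syndrome — high blood pressure NO; joint pain yes; hyperreflexia yes; nausea yes; fever yes
(D) paraline deficiency — high blood pressure yes; joint pain yes (by nausea → joint pain); hyperreflexia yes; nausea yes; fever yes (by high blood pressure → fever)
(E) type-II ferritosis — high blood pressure yes; joint pain yes; hyperreflexia NO; nausea yes; fever yes
(D) is the only candidate with no mismatches.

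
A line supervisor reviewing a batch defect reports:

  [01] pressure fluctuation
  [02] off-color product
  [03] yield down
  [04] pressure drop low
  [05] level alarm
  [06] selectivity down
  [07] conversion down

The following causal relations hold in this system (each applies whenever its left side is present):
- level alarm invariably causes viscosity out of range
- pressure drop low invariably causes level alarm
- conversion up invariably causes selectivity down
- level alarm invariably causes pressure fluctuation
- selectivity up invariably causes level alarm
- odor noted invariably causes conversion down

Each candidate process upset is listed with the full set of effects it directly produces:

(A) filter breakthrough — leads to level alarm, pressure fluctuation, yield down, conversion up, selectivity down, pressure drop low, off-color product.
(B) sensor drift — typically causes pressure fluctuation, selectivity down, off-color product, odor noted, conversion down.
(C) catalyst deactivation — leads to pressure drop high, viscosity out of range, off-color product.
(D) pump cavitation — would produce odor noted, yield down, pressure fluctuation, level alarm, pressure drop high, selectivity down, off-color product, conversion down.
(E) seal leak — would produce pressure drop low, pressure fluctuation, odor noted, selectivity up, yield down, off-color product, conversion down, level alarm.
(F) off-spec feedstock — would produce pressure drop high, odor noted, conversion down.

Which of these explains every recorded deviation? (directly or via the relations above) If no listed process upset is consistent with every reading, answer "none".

none

Per-candidate check:
(A) filter breakthrough — pressure fluctuation ✓; off-color product ✓; yield down ✓; pressure drop low ✓; level alarm ✓; selectivity down ✓; conversion down ✗
(B) sensor drift — does not account for yield down, pressure drop low, level alarm
(C) catalyst deactivation — pressure fluctuation ✗; off-color product ✓; yield down ✗; pressure drop low ✗; level alarm ✗; selectivity down ✗; conversion down ✗
(D) pump cavitation — fails on pressure drop low (predicts pressure drop high, not pressure drop low)
(E) seal leak — pressure fluctuation ✓; off-color product ✓; yield down ✓; pressure drop low ✓; level alarm ✓; selectivity down ✗; conversion down ✓
(F) off-spec feedstock — pressure fluctuation ✗; off-color product ✗; yield down ✗; pressure drop low ✗; level alarm ✗; selectivity down ✗; conversion down ✓
None of the listed candidates fits everything.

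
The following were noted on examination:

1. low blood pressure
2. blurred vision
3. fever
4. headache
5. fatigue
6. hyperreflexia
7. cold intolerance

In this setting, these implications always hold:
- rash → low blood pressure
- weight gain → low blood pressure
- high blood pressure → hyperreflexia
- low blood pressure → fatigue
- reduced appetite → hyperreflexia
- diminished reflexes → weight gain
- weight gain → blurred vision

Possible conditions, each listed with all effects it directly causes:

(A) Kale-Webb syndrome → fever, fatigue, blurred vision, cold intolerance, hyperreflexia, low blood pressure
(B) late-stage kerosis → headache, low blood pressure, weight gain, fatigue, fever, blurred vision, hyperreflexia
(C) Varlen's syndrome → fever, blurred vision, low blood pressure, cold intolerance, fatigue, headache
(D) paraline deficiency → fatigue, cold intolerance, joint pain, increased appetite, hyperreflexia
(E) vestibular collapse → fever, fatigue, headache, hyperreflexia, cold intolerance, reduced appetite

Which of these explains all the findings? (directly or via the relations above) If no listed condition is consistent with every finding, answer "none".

For each candidate, compare predicted effects to what was observed:
(A) Kale-Webb syndrome — low blood pressure ✓; blurred vision ✓; fever ✓; headache ✗; fatigue ✓; hyperreflexia ✓; cold intolerance ✓
(B) late-stage kerosis — low blood pressure ✓; blurred vision ✓; fever ✓; headache ✓; fatigue ✓; hyperreflexia ✓; cold intolerance ✗
(C) Varlen's syndrome — does not account for hyperreflexia
(D) paraline deficiency — does not account for low blood pressure, blurred vision, fever, headache
(E) vestibular collapse — low blood pressure ✗; blurred vision ✗; fever ✓; headache ✓; fatigue ✓; hyperreflexia ✓; cold intolerance ✓
No candidate is consistent with all observations.

none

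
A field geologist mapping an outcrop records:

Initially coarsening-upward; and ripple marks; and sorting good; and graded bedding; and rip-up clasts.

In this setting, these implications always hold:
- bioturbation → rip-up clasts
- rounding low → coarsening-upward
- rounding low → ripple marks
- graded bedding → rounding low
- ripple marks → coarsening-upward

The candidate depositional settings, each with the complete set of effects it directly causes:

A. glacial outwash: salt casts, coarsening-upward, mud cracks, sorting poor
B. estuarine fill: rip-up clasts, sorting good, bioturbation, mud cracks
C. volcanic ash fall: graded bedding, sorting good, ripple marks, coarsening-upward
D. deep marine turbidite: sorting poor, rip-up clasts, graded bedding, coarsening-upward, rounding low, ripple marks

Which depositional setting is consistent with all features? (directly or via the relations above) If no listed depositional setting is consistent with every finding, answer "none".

Checking each candidate against the observations:
(A) glacial outwash — coarsening-upward match; ripple marks miss; sorting good miss; graded bedding miss; rip-up clasts miss
(B) estuarine fill — coarsening-upward miss; ripple marks miss; sorting good match; graded bedding miss; rip-up clasts match
(C) volcanic ash fall — does not account for rip-up clasts
(D) deep marine turbidite — fails on sorting good (predicts sorting poor, not sorting good)
Every candidate fails on at least one observation.

none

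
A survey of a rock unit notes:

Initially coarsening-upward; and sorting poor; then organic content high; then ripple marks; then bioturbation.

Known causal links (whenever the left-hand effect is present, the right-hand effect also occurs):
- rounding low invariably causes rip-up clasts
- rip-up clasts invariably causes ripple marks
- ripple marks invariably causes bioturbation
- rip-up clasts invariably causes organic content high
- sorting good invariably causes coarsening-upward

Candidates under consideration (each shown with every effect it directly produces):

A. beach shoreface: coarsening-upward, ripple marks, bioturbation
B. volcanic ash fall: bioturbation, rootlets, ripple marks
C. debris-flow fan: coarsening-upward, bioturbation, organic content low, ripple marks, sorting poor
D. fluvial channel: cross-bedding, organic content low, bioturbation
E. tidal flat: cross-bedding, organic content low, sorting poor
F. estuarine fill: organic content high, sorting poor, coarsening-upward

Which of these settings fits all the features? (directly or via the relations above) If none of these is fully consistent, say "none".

Checking each candidate against the observations:
(A) beach shoreface — does not account for sorting poor, organic content high
(B) volcanic ash fall — coarsening-upward miss; sorting poor miss; organic content high miss; ripple marks match; bioturbation match
(C) debris-flow fan — fails on organic content high (predicts organic content low, not organic content high)
(D) fluvial channel — fails on coarsening-upward, sorting poor, organic content high, ripple marks (predicts organic content low, not organic content high)
(E) tidal flat — coarsening-upward miss; sorting poor match; organic content high miss; ripple marks miss; bioturbation miss
(F) estuarine fill — coarsening-upward match; sorting poor match; organic content high match; ripple marks miss; bioturbation miss
No candidate is consistent with all observations.

none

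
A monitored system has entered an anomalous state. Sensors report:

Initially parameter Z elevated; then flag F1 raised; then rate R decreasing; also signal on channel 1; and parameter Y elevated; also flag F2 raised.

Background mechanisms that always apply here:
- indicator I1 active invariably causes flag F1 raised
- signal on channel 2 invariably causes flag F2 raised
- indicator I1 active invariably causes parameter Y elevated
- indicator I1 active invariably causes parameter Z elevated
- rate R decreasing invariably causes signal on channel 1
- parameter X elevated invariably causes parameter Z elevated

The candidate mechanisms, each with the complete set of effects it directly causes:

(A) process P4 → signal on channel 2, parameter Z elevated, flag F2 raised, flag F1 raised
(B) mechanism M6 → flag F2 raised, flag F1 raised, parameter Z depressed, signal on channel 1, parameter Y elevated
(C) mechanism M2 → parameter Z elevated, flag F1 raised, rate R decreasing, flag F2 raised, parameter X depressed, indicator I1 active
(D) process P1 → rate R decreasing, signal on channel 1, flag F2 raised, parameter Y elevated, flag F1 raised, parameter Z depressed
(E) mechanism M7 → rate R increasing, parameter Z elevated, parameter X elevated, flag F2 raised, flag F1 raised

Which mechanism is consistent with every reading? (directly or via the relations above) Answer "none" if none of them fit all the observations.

Testing each hypothesis:
(A) process P4 — does not account for rate R decreasing, signal on channel 1, parameter Y elevated
(B) mechanism M6 — parameter Z elevated ✗; flag F1 raised ✓; rate R decreasing ✗; signal on channel 1 ✓; parameter Y elevated ✓; flag F2 raised ✓
(C) mechanism M2 — parameter Z elevated ✓; flag F1 raised ✓; rate R decreasing ✓; signal on channel 1 ✓ (by rate R decreasing → signal on channel 1); parameter Y elevated ✓ (by indicator I1 active → parameter Y elevated); flag F2 raised ✓
(D) process P1 — fails on parameter Z elevated (predicts parameter Z depressed, not parameter Z elevated)
(E) mechanism M7 — parameter Z elevated ✓; flag F1 raised ✓; rate R decreasing ✗; signal on channel 1 ✗; parameter Y elevated ✗; flag F2 raised ✓
Only (C) is consistent with every observation.

C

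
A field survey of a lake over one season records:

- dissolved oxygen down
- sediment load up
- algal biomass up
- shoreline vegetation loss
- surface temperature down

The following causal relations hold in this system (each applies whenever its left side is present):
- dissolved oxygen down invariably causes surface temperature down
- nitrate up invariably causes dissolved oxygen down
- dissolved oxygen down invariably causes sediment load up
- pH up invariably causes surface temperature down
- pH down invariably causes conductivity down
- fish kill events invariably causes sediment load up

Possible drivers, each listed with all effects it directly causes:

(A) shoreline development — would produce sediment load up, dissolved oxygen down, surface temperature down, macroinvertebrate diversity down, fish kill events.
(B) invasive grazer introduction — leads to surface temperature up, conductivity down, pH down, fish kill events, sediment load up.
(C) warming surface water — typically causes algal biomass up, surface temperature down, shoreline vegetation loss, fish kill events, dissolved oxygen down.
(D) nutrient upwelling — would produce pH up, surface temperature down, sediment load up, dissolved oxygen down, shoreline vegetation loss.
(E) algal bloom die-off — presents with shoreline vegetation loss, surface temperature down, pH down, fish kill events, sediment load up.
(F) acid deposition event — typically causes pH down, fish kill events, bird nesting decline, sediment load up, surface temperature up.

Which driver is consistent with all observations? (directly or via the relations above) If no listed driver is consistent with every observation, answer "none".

For each candidate, compare predicted effects to what was observed:
(A) shoreline development — dissolved oxygen down ✓; sediment load up ✓; algal biomass up ✗; shoreline vegetation loss ✗; surface temperature down ✓
(B) invasive grazer introduction — dissolved oxygen down ✗; sediment load up ✓; algal biomass up ✗; shoreline vegetation loss ✗; surface temperature down ✗
(C) warming surface water — accounts for every observation (sediment load up by dissolved oxygen down → sediment load up)
(D) nutrient upwelling — does not account for algal biomass up
(E) algal bloom die-off — does not account for dissolved oxygen down, algal biomass up
(F) acid deposition event — dissolved oxygen down ✗; sediment load up ✓; algal biomass up ✗; shoreline vegetation loss ✗; surface temperature down ✗
Only (C) is consistent with every observation.

C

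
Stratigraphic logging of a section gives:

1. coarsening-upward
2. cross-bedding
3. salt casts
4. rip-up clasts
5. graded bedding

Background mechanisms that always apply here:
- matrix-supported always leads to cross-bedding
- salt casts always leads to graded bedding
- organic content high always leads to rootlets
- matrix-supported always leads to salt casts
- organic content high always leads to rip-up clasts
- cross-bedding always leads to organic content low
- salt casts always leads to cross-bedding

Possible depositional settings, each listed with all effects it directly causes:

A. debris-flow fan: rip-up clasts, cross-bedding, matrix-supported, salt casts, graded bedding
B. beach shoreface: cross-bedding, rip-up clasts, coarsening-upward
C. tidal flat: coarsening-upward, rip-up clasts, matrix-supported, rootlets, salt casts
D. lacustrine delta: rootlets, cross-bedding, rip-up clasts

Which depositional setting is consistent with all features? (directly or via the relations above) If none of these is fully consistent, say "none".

Checking each candidate against the observations:
(A) debris-flow fan — coarsening-upward miss; cross-bedding match; salt casts match; rip-up clasts match; graded bedding match
(B) beach shoreface — coarsening-upward match; cross-bedding match; salt casts miss; rip-up clasts match; graded bedding miss
(C) tidal flat — accounts for every observation (cross-bedding via matrix-supported → cross-bedding)
(D) lacustrine delta — does not account for coarsening-upward, salt casts, graded bedding
(C) alone accounts for all the evidence.

C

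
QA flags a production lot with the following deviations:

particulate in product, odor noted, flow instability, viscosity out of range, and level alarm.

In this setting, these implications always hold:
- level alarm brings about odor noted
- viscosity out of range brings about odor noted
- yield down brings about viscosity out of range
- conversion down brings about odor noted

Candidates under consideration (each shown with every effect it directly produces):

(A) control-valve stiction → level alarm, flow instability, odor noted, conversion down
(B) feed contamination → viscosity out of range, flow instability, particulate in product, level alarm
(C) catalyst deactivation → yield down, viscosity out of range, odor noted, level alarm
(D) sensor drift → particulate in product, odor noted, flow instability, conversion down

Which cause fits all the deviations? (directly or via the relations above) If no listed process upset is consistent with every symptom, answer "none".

Checking each candidate against the observations:
(A) control-valve stiction — particulate in product NO; odor noted yes; flow instability yes; viscosity out of range NO; level alarm yes
(B) feed contamination — accounts for every observation (odor noted via viscosity out of range → odor noted)
(C) catalyst deactivation — particulate in product NO; odor noted yes; flow instability NO; viscosity out of range yes; level alarm yes
(D) sensor drift — particulate in product yes; odor noted yes; flow instability yes; viscosity out of range NO; level alarm NO
(B) is the only candidate with no mismatches.

B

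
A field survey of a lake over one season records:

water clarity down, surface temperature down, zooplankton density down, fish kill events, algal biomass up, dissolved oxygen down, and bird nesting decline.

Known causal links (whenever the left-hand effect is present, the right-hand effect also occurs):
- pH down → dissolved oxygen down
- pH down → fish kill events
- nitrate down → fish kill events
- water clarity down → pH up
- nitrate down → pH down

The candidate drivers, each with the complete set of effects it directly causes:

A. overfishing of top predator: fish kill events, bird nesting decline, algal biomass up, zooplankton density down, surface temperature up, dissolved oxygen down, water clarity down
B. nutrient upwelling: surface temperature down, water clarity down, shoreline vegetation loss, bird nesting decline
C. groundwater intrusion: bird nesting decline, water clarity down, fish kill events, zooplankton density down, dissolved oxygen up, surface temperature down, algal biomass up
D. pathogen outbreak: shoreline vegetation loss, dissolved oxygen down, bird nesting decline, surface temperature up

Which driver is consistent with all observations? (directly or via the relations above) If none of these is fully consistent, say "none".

none

Testing each hypothesis:
(A) overfishing of top predator — fails on surface temperature down (predicts surface temperature up, not surface temperature down)
(B) nutrient upwelling — water clarity down ✓; surface temperature down ✓; zooplankton density down ✗; fish kill events ✗; algal biomass up ✗; dissolved oxygen down ✗; bird nesting decline ✓
(C) groundwater intrusion — water clarity down ✓; surface temperature down ✓; zooplankton density down ✓; fish kill events ✓; algal biomass up ✓; dissolved oxygen down ✗; bird nesting decline ✓
(D) pathogen outbreak — fails on water clarity down, surface temperature down, zooplankton density down, fish kill events, algal biomass up (predicts surface temperature up, not surface temperature down)
No candidate is consistent with all observations.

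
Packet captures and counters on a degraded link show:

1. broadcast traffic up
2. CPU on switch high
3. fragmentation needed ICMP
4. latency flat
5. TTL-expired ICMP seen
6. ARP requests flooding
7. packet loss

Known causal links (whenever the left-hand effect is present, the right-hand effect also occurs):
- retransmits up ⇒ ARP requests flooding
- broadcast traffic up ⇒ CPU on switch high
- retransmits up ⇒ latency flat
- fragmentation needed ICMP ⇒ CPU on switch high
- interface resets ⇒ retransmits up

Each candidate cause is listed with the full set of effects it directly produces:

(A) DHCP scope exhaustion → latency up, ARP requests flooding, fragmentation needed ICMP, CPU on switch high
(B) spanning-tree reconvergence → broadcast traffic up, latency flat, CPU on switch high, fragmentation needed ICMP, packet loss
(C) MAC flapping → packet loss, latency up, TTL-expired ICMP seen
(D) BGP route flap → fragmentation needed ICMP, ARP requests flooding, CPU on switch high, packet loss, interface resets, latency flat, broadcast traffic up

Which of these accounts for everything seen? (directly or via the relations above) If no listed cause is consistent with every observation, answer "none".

none

Testing each hypothesis:
(A) DHCP scope exhaustion — fails on broadcast traffic up, latency flat, TTL-expired ICMP seen, packet loss (predicts latency up, not latency flat)
(B) spanning-tree reconvergence — does not account for TTL-expired ICMP seen, ARP requests flooding
(C) MAC flapping — fails on broadcast traffic up, CPU on switch high, fragmentation needed ICMP, latency flat, ARP requests flooding (predicts latency up, not latency flat)
(D) BGP route flap — does not account for TTL-expired ICMP seen
None of the listed candidates fits everything.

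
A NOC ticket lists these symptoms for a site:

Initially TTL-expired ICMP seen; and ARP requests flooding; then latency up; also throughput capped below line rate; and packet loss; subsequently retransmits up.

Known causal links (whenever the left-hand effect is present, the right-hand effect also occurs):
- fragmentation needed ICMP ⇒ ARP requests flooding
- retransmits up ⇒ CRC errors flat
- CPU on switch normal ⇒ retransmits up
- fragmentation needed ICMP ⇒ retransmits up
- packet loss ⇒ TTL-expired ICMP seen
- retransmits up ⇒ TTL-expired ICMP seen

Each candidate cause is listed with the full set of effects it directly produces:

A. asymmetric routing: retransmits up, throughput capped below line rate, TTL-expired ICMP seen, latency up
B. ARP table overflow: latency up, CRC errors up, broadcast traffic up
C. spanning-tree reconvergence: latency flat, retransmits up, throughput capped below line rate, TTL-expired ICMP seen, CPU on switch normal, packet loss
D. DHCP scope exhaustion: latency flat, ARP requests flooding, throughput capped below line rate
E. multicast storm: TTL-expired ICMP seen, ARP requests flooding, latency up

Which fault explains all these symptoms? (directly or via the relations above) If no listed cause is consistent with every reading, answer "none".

For each candidate, compare predicted effects to what was observed:
(A) asymmetric routing — does not account for ARP requests flooding, packet loss
(B) ARP table overflow — TTL-expired ICMP seen ✗; ARP requests flooding ✗; latency up ✓; throughput capped below line rate ✗; packet loss ✗; retransmits up ✗
(C) spanning-tree reconvergence — TTL-expired ICMP seen ✓; ARP requests flooding ✗; latency up ✗; throughput capped below line rate ✓; packet loss ✓; retransmits up ✓
(D) DHCP scope exhaustion — TTL-expired ICMP seen ✗; ARP requests flooding ✓; latency up ✗; throughput capped below line rate ✓; packet loss ✗; retransmits up ✗
(E) multicast storm — TTL-expired ICMP seen ✓; ARP requests flooding ✓; latency up ✓; throughput capped below line rate ✗; packet loss ✗; retransmits up ✗
None of the listed candidates fits everything.

none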